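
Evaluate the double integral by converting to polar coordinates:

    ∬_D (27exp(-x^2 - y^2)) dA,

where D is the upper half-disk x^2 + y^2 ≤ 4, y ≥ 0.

The region D is 0 ≤ r ≤ 2, 0 ≤ θ ≤ π in polar coordinates, where x = r cos(θ), y = r sin(θ), and dA = r dr dθ.

Under the substitution, the integrand becomes 27exp(-r^2), so

    ∬_D (27exp(-x^2 - y^2)) dA = ∫_{0}^{π} ∫_{0}^{2} (27exp(-r^2)) · r dr dθ.

Inner integral (in r): ∫_{0}^{2} (27exp(-r^2)) · r dr = 27/2 - 27exp(-4)/2.

Outer integral (in θ): ∫_{0}^{π} (27/2 - 27exp(-4)/2) dθ = -27π (1 - exp(4))exp(-4)/2.

Therefore ∬_D (27exp(-x^2 - y^2)) dA = -27π (1 - exp(4))exp(-4)/2.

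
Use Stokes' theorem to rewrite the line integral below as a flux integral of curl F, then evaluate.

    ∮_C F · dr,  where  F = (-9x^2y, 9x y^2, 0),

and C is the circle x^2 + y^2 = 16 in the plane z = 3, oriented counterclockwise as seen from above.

Let S be the flat disk x^2 + y^2 ≤ 16 in the plane z = 3, with upward unit normal n̂ = ẑ. By Stokes' theorem,

    ∮_C F · dr = ∬_S (∇ × F) · n̂ dS = ∬_D (curl F)_z dA,

where D is the disk x^2 + y^2 ≤ 16.

Compute the curl of F = (-9x^2y, 9x y^2, 0):
    (∇ × F)_x = ∂F_z/∂y - ∂F_y/∂z = 0,
    (∇ × F)_y = ∂F_x/∂z - ∂F_z/∂x = 0,
    (∇ × F)_z = ∂F_y/∂x - ∂F_x/∂y = 9x^2 + 9y^2.

On z = 3, (curl F)_z = 9x^2 + 9y^2.

Convert to polar (x = r cos θ, y = r sin θ, dA = r dr dθ); the integrand becomes 9r^2, so

    ∬_D (curl F)_z dA = ∫_0^{2π} ∫_0^{4} (9r^2) · r dr dθ.

Inner (r from 0 to 4): 576.
Outer (θ from 0 to 2π): 1152π.

Therefore ∮_C F · dr = 1152π.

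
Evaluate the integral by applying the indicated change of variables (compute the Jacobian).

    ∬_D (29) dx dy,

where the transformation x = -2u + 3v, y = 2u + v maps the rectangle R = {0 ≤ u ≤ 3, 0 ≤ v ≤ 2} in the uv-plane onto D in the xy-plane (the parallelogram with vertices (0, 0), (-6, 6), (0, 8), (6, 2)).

Compute the Jacobian determinant of (x, y) with respect to (u, v):

    ∂(x,y)/∂(u,v) = | -2  3 | = (-2)(1) - (3)(2) = -8.
                   | 2  1 |

Its absolute value is |J| = 8 (the area scaling factor).

Substituting x = -2u + 3v, y = 2u + v into the integrand,

    29 → 29,

so the integral becomes

    ∬_R (29) · |J| du dv = ∫_0^3 ∫_0^2 (232) dv du.

Inner (v): 464.
Outer (u): 1392.

Therefore ∬_D (29) dx dy = 1392.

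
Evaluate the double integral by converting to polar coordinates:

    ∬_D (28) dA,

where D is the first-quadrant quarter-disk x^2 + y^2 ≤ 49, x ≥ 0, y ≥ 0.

The region D is 0 ≤ r ≤ 7, 0 ≤ θ ≤ π/2 in polar coordinates, where x = r cos(θ), y = r sin(θ), and dA = r dr dθ.

Under the substitution, the integrand becomes 28, so

    ∬_D (28) dA = ∫_{0}^{π/2} ∫_{0}^{7} (28) · r dr dθ.

Inner integral (in r): ∫_{0}^{7} (28) · r dr = 686.

Outer integral (in θ): ∫_{0}^{π/2} (686) dθ = 343π.

Therefore ∬_D (28) dA = 343π.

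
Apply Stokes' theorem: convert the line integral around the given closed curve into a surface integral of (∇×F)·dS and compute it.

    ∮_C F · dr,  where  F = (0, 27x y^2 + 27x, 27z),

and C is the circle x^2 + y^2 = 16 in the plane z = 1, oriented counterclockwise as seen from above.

Let S be the flat disk x^2 + y^2 ≤ 16 in the plane z = 1, with upward unit normal n̂ = ẑ. By Stokes' theorem,

    ∮_C F · dr = ∬_S (∇ × F) · n̂ dS = ∬_D (curl F)_z dA,

where D is the disk x^2 + y^2 ≤ 16.

Compute the curl of F = (0, 27x y^2 + 27x, 27z):
    (∇ × F)_x = ∂F_z/∂y - ∂F_y/∂z = 0,
    (∇ × F)_y = ∂F_x/∂z - ∂F_z/∂x = 0,
    (∇ × F)_z = ∂F_y/∂x - ∂F_x/∂y = 27y^2 + 27.

On z = 1, (curl F)_z = 27y^2 + 27.

Convert to polar (x = r cos θ, y = r sin θ, dA = r dr dθ); the integrand becomes 27r^2sin(θ)^2 + 27, so

    ∬_D (curl F)_z dA = ∫_0^{2π} ∫_0^{4} (27r^2sin(θ)^2 + 27) · r dr dθ.

Inner (r from 0 to 4): 1728sin(θ)^2 + 216.
Outer (θ from 0 to 2π): 2160π.

Therefore ∮_C F · dr = 2160π.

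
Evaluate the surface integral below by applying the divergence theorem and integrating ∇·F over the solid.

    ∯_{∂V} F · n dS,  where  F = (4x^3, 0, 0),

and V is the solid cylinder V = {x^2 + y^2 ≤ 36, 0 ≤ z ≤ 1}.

By the divergence theorem,

    ∯_{∂V} F · n dS = ∭_V (∇ · F) dV.

Compute the divergence:
    ∇ · F = ∂F_x/∂x + ∂F_y/∂y + ∂F_z/∂z = 12x^2 + 0 + 0 = 12x^2.

In cylindrical coordinates, x = r cos(θ), y = r sin(θ), z = z, dV = r dr dθ dz, with 0 ≤ r ≤ 6, 0 ≤ θ ≤ 2π, 0 ≤ z ≤ 1.

The integrand, after substitution and multiplying by the volume element, becomes (12r^2cos(θ)^2) · r, so

    ∭_V (∇·F) dV = ∫_0^{2π} ∫_0^{6} ∫_0^{1} (12r^2cos(θ)^2) · r dz dr dθ.

Inner (z from 0 to 1): 12r^3cos(θ)^2.
Middle (r from 0 to 6): 3888cos(θ)^2.
Outer (θ from 0 to 2π): 3888π.

Therefore ∯_{∂V} F · n dS = 3888π.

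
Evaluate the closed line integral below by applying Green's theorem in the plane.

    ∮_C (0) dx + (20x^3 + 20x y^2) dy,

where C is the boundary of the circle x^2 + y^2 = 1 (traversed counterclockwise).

Green's theorem converts the closed line integral into a double integral over the enclosed region D:

    ∮_C P dx + Q dy = ∬_D (∂Q/∂x - ∂P/∂y) dA.

Here P = 0, Q = 20x^3 + 20x y^2, so

    ∂Q/∂x = 60x^2 + 20y^2,    ∂P/∂y = 0,
    ∂Q/∂x - ∂P/∂y = 60x^2 + 20y^2.

D is the region x^2 + y^2 ≤ 1. Evaluating the double integral:

In polar coordinates (x = r cos θ, y = r sin θ, dA = r dr dθ) the integrand becomes 20r^2(cos(2θ) + 2), so

    ∬_D (60x^2 + 20y^2) dA = ∫_0^{2π} ∫_0^{1} (20r^2(cos(2θ) + 2)) · r dr dθ.

Inner (r from 0 to 1): 5cos(2θ) + 10.
Outer (θ from 0 to 2π): 20π.

Therefore ∮_C P dx + Q dy = 20π.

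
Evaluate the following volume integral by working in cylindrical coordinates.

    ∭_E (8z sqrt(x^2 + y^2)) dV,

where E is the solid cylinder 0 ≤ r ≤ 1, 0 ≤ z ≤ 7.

In cylindrical coordinates, x = r cos(θ), y = r sin(θ), z = z, and dV = r dr dθ dz.

The integrand becomes 8r z, so

    ∭_E (8z sqrt(x^2 + y^2)) dV = ∫_{0}^{2π} ∫_{0}^{1} ∫_{0}^{7} (8r z) · r dz dr dθ.

Inner (z): 196r^2.
Middle (r from 0 to 1): 196/3.
Outer (θ): 392π/3.

Therefore the triple integral equals 392π/3.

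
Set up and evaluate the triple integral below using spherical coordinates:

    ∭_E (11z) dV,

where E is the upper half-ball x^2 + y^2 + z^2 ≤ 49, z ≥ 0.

In spherical coordinates, x = ρ sin(φ) cos(θ), y = ρ sin(φ) sin(θ), z = ρ cos(φ), and dV = ρ^2 sin(φ) dρ dφ dθ.

The integrand becomes 11ρ cos(φ), so

    ∭_E (11z) dV = ∫_{0}^{2π} ∫_{0}^{π/2} ∫_{0}^{7} (11ρ cos(φ)) · ρ^2 sin(φ) dρ dφ dθ.

Inner (ρ): 26411sin(2φ)/8.
Middle (φ): 26411/8.
Outer (θ): 26411π/4.

Therefore the triple integral equals 26411π/4.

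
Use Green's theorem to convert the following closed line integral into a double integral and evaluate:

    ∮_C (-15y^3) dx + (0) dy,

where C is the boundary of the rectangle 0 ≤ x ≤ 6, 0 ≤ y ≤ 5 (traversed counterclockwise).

Green's theorem converts the closed line integral into a double integral over the enclosed region D:

    ∮_C P dx + Q dy = ∬_D (∂Q/∂x - ∂P/∂y) dA.

Here P = -15y^3, Q = 0, so

    ∂Q/∂x = 0,    ∂P/∂y = -45y^2,
    ∂Q/∂x - ∂P/∂y = 45y^2.

D is the region 0 ≤ x ≤ 6, 0 ≤ y ≤ 5. Evaluating the double integral:

    ∬_D (45y^2) dA = ∫_0^{6} ∫_0^{5} (45y^2) dy dx.

Inner (y from 0 to 5): 1875.
Outer (x from 0 to 6): 11250.

Therefore ∮_C P dx + Q dy = 11250.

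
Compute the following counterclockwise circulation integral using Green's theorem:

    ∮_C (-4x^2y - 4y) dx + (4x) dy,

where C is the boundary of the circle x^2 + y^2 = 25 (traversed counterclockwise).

Green's theorem converts the closed line integral into a double integral over the enclosed region D:

    ∮_C P dx + Q dy = ∬_D (∂Q/∂x - ∂P/∂y) dA.

Here P = -4x^2y - 4y, Q = 4x, so

    ∂Q/∂x = 4,    ∂P/∂y = -4x^2 - 4,
    ∂Q/∂x - ∂P/∂y = 4x^2 + 8.

D is the region x^2 + y^2 ≤ 25. Evaluating the double integral:

In polar coordinates (x = r cos θ, y = r sin θ, dA = r dr dθ) the integrand becomes 4r^2cos(θ)^2 + 8, so

    ∬_D (4x^2 + 8) dA = ∫_0^{2π} ∫_0^{5} (4r^2cos(θ)^2 + 8) · r dr dθ.

Inner (r from 0 to 5): 625cos(θ)^2 + 100.
Outer (θ from 0 to 2π): 825π.

Therefore ∮_C P dx + Q dy = 825π.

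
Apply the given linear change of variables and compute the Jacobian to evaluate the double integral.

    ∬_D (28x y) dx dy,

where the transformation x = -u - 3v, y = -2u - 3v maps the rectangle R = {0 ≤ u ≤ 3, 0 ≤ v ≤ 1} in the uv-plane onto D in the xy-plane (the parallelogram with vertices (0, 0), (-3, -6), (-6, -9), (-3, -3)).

Compute the Jacobian determinant of (x, y) with respect to (u, v):

    ∂(x,y)/∂(u,v) = | -1  -3 | = (-1)(-3) - (-3)(-2) = -3.
                   | -2  -3 |

Its absolute value is |J| = 3 (the area scaling factor).

Substituting x = -u - 3v, y = -2u - 3v into the integrand,

    28x y → 56u^2 + 252u v + 252v^2,

so the integral becomes

    ∬_R (56u^2 + 252u v + 252v^2) · |J| du dv = ∫_0^3 ∫_0^1 (168u^2 + 756u v + 756v^2) dv du.

Inner (v): 168u^2 + 378u + 252.
Outer (u): 3969.

Therefore ∬_D (28x y) dx dy = 3969.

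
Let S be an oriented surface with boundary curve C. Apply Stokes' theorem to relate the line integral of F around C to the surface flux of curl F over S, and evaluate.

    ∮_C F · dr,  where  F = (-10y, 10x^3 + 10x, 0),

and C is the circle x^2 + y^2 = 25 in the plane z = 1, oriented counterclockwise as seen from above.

Let S be the flat disk x^2 + y^2 ≤ 25 in the plane z = 1, with upward unit normal n̂ = ẑ. By Stokes' theorem,

    ∮_C F · dr = ∬_S (∇ × F) · n̂ dS = ∬_D (curl F)_z dA,

where D is the disk x^2 + y^2 ≤ 25.

Compute the curl of F = (-10y, 10x^3 + 10x, 0):
    (∇ × F)_x = ∂F_z/∂y - ∂F_y/∂z = 0,
    (∇ × F)_y = ∂F_x/∂z - ∂F_z/∂x = 0,
    (∇ × F)_z = ∂F_y/∂x - ∂F_x/∂y = 30x^2 + 20.

On z = 1, (curl F)_z = 30x^2 + 20.

Convert to polar (x = r cos θ, y = r sin θ, dA = r dr dθ); the integrand becomes 30r^2cos(θ)^2 + 20, so

    ∬_D (curl F)_z dA = ∫_0^{2π} ∫_0^{5} (30r^2cos(θ)^2 + 20) · r dr dθ.

Inner (r from 0 to 5): 9375cos(θ)^2/2 + 250.
Outer (θ from 0 to 2π): 10375π/2.

Therefore ∮_C F · dr = 10375π/2.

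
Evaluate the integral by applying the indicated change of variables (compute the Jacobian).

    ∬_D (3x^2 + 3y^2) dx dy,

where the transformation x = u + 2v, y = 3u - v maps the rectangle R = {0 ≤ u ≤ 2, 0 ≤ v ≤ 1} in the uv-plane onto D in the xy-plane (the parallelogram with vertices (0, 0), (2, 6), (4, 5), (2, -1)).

Compute the Jacobian determinant of (x, y) with respect to (u, v):

    ∂(x,y)/∂(u,v) = | 1  2 | = (1)(-1) - (2)(3) = -7.
                   | 3  -1 |

Its absolute value is |J| = 7 (the area scaling factor).

Substituting x = u + 2v, y = 3u - v into the integrand,

    3x^2 + 3y^2 → 30u^2 - 6u v + 15v^2,

so the integral becomes

    ∬_R (30u^2 - 6u v + 15v^2) · |J| du dv = ∫_0^2 ∫_0^1 (210u^2 - 42u v + 105v^2) dv du.

Inner (v): 210u^2 - 21u + 35.
Outer (u): 588.

Therefore ∬_D (3x^2 + 3y^2) dx dy = 588.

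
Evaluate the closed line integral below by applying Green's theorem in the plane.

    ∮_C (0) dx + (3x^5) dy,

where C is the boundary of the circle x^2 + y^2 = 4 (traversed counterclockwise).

Green's theorem converts the closed line integral into a double integral over the enclosed region D:

    ∮_C P dx + Q dy = ∬_D (∂Q/∂x - ∂P/∂y) dA.

Here P = 0, Q = 3x^5, so

    ∂Q/∂x = 15x^4,    ∂P/∂y = 0,
    ∂Q/∂x - ∂P/∂y = 15x^4.

D is the region x^2 + y^2 ≤ 4. Evaluating the double integral:

In polar coordinates (x = r cos θ, y = r sin θ, dA = r dr dθ) the integrand becomes 15r^4cos(θ)^4, so

    ∬_D (15x^4) dA = ∫_0^{2π} ∫_0^{2} (15r^4cos(θ)^4) · r dr dθ.

Inner (r from 0 to 2): 160cos(θ)^4.
Outer (θ from 0 to 2π): 120π.

Therefore ∮_C P dx + Q dy = 120π.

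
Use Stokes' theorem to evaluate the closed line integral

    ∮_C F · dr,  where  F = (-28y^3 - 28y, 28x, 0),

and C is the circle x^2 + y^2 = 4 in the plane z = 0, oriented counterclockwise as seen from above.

Let S be the flat disk x^2 + y^2 ≤ 4 in the plane z = 0, with upward unit normal n̂ = ẑ. By Stokes' theorem,

    ∮_C F · dr = ∬_S (∇ × F) · n̂ dS = ∬_D (curl F)_z dA,

where D is the disk x^2 + y^2 ≤ 4.

Compute the curl of F = (-28y^3 - 28y, 28x, 0):
    (∇ × F)_x = ∂F_z/∂y - ∂F_y/∂z = 0,
    (∇ × F)_y = ∂F_x/∂z - ∂F_z/∂x = 0,
    (∇ × F)_z = ∂F_y/∂x - ∂F_x/∂y = 84y^2 + 56.

On z = 0, (curl F)_z = 84y^2 + 56.

Convert to polar (x = r cos θ, y = r sin θ, dA = r dr dθ); the integrand becomes 84r^2sin(θ)^2 + 56, so

    ∬_D (curl F)_z dA = ∫_0^{2π} ∫_0^{2} (84r^2sin(θ)^2 + 56) · r dr dθ.

Inner (r from 0 to 2): 336sin(θ)^2 + 112.
Outer (θ from 0 to 2π): 560π.

Therefore ∮_C F · dr = 560π.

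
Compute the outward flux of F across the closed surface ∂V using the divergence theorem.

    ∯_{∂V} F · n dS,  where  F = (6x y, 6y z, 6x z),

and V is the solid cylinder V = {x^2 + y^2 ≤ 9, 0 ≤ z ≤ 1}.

By the divergence theorem,

    ∯_{∂V} F · n dS = ∭_V (∇ · F) dV.

Compute the divergence:
    ∇ · F = ∂F_x/∂x + ∂F_y/∂y + ∂F_z/∂z = 6y + 6z + 6x = 6x + 6y + 6z.

In cylindrical coordinates, x = r cos(θ), y = r sin(θ), z = z, dV = r dr dθ dz, with 0 ≤ r ≤ 3, 0 ≤ θ ≤ 2π, 0 ≤ z ≤ 1.

The integrand, after substitution and multiplying by the volume element, becomes (6sqrt(2)r sin(θ + π/4) + 6z) · r, so

    ∭_V (∇·F) dV = ∫_0^{2π} ∫_0^{3} ∫_0^{1} (6sqrt(2)r sin(θ + π/4) + 6z) · r dz dr dθ.

Inner (z from 0 to 1): 3r (2sqrt(2)r sin(θ + π/4) + 1).
Middle (r from 0 to 3): 54sqrt(2)sin(θ + π/4) + 27/2.
Outer (θ from 0 to 2π): 27π.

Therefore ∯_{∂V} F · n dS = 27π.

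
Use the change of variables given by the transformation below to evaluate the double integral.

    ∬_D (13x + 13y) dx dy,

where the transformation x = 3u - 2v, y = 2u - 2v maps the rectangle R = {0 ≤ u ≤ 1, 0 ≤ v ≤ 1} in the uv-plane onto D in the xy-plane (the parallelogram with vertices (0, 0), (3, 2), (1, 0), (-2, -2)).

Compute the Jacobian determinant of (x, y) with respect to (u, v):

    ∂(x,y)/∂(u,v) = | 3  -2 | = (3)(-2) - (-2)(2) = -2.
                   | 2  -2 |

Its absolute value is |J| = 2 (the area scaling factor).

Substituting x = 3u - 2v, y = 2u - 2v into the integrand,

    13x + 13y → 65u - 52v,

so the integral becomes

    ∬_R (65u - 52v) · |J| du dv = ∫_0^1 ∫_0^1 (130u - 104v) dv du.

Inner (v): 130u - 52.
Outer (u): 13.

Therefore ∬_D (13x + 13y) dx dy = 13.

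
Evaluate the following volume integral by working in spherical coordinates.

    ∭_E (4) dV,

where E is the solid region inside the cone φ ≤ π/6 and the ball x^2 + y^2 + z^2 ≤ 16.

In spherical coordinates, x = ρ sin(φ) cos(θ), y = ρ sin(φ) sin(θ), z = ρ cos(φ), and dV = ρ^2 sin(φ) dρ dφ dθ.

The integrand becomes 4, so

    ∭_E (4) dV = ∫_{0}^{2π} ∫_{0}^{π/6} ∫_{0}^{4} (4) · ρ^2 sin(φ) dρ dφ dθ.

Inner (ρ): 256sin(φ)/3.
Middle (φ): 256/3 - 128sqrt(3)/3.
Outer (θ): 256π (2 - sqrt(3))/3.

Therefore the triple integral equals 256π (2 - sqrt(3))/3.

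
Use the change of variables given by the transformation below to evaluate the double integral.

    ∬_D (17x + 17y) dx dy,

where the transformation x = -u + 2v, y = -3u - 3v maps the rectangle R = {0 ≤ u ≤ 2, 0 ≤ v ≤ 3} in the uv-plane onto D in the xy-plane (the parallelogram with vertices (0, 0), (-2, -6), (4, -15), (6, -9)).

Compute the Jacobian determinant of (x, y) with respect to (u, v):

    ∂(x,y)/∂(u,v) = | -1  2 | = (-1)(-3) - (2)(-3) = 9.
                   | -3  -3 |

Its absolute value is |J| = 9 (the area scaling factor).

Substituting x = -u + 2v, y = -3u - 3v into the integrand,

    17x + 17y → -68u - 17v,

so the integral becomes

    ∬_R (-68u - 17v) · |J| du dv = ∫_0^2 ∫_0^3 (-612u - 153v) dv du.

Inner (v): -1836u - 1377/2.
Outer (u): -5049.

Therefore ∬_D (17x + 17y) dx dy = -5049.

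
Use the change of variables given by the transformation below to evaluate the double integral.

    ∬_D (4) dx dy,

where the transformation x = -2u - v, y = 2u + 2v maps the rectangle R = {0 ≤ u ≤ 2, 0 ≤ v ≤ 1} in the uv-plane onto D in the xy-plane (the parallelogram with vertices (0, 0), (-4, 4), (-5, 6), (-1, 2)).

Compute the Jacobian determinant of (x, y) with respect to (u, v):

    ∂(x,y)/∂(u,v) = | -2  -1 | = (-2)(2) - (-1)(2) = -2.
                   | 2  2 |

Its absolute value is |J| = 2 (the area scaling factor).

Substituting x = -2u - v, y = 2u + 2v into the integrand,

    4 → 4,

so the integral becomes

    ∬_R (4) · |J| du dv = ∫_0^2 ∫_0^1 (8) dv du.

Inner (v): 8.
Outer (u): 16.

Therefore ∬_D (4) dx dy = 16.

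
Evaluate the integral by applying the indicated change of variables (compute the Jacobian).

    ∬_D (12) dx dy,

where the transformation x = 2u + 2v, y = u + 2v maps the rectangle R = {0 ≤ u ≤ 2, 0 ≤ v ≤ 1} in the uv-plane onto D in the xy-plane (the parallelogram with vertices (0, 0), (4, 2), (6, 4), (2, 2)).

Compute the Jacobian determinant of (x, y) with respect to (u, v):

    ∂(x,y)/∂(u,v) = | 2  2 | = (2)(2) - (2)(1) = 2.
                   | 1  2 |

Its absolute value is |J| = 2 (the area scaling factor).

Substituting x = 2u + 2v, y = u + 2v into the integrand,

    12 → 12,

so the integral becomes

    ∬_R (12) · |J| du dv = ∫_0^2 ∫_0^1 (24) dv du.

Inner (v): 24.
Outer (u): 48.

Therefore ∬_D (12) dx dy = 48.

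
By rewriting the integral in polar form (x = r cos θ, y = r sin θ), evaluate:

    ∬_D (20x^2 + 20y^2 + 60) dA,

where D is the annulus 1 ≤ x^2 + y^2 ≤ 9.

The region D is 1 ≤ r ≤ 3, 0 ≤ θ ≤ 2π in polar coordinates, where x = r cos(θ), y = r sin(θ), and dA = r dr dθ.

Under the substitution, the integrand becomes 20r^2 + 60, so

    ∬_D (20x^2 + 20y^2 + 60) dA = ∫_{0}^{2π} ∫_{1}^{3} (20r^2 + 60) · r dr dθ.

Inner integral (in r): ∫_{1}^{3} (20r^2 + 60) · r dr = 640.

Outer integral (in θ): ∫_{0}^{2π} (640) dθ = 1280π.

Therefore ∬_D (20x^2 + 20y^2 + 60) dA = 1280π.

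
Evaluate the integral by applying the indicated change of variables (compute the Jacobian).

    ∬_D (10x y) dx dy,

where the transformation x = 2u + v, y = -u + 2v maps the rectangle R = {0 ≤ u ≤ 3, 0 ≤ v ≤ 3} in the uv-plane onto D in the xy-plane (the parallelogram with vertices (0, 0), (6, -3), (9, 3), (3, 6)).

Compute the Jacobian determinant of (x, y) with respect to (u, v):

    ∂(x,y)/∂(u,v) = | 2  1 | = (2)(2) - (1)(-1) = 5.
                   | -1  2 |

Its absolute value is |J| = 5 (the area scaling factor).

Substituting x = 2u + v, y = -u + 2v into the integrand,

    10x y → -20u^2 + 30u v + 20v^2,

so the integral becomes

    ∬_R (-20u^2 + 30u v + 20v^2) · |J| du dv = ∫_0^3 ∫_0^3 (-100u^2 + 150u v + 100v^2) dv du.

Inner (v): -300u^2 + 675u + 900.
Outer (u): 6075/2.

Therefore ∬_D (10x y) dx dy = 6075/2.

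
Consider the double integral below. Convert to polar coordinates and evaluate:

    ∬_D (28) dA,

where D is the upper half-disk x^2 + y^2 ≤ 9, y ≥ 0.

The region D is 0 ≤ r ≤ 3, 0 ≤ θ ≤ π in polar coordinates, where x = r cos(θ), y = r sin(θ), and dA = r dr dθ.

Under the substitution, the integrand becomes 28, so

    ∬_D (28) dA = ∫_{0}^{π} ∫_{0}^{3} (28) · r dr dθ.

Inner integral (in r): ∫_{0}^{3} (28) · r dr = 126.

Outer integral (in θ): ∫_{0}^{π} (126) dθ = 126π.

Therefore ∬_D (28) dA = 126π.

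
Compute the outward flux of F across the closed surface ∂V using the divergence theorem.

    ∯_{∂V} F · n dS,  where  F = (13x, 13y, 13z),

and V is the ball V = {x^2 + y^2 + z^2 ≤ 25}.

By the divergence theorem,

    ∯_{∂V} F · n dS = ∭_V (∇ · F) dV.

Compute the divergence:
    ∇ · F = ∂F_x/∂x + ∂F_y/∂y + ∂F_z/∂z = 13 + 13 + 13 = 39.

In spherical coordinates, x = ρ sin(φ) cos(θ), y = ρ sin(φ) sin(θ), z = ρ cos(φ), dV = ρ^2 sin(φ) dρ dφ dθ, with 0 ≤ ρ ≤ 5, 0 ≤ φ ≤ π, 0 ≤ θ ≤ 2π.

The integrand, after substitution and multiplying by the volume element, becomes (39) · ρ^2 sin(φ), so

    ∭_V (∇·F) dV = ∫_0^{2π} ∫_0^{π} ∫_0^{5} (39) · ρ^2 sin(φ) dρ dφ dθ.

Inner (ρ from 0 to 5): 1625sin(φ).
Middle (φ from 0 to π): 3250.
Outer (θ from 0 to 2π): 6500π.

Therefore ∯_{∂V} F · n dS = 6500π.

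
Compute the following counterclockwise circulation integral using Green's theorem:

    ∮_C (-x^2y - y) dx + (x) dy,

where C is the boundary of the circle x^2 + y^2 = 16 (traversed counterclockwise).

Green's theorem converts the closed line integral into a double integral over the enclosed region D:

    ∮_C P dx + Q dy = ∬_D (∂Q/∂x - ∂P/∂y) dA.

Here P = -x^2y - y, Q = x, so

    ∂Q/∂x = 1,    ∂P/∂y = -x^2 - 1,
    ∂Q/∂x - ∂P/∂y = x^2 + 2.

D is the region x^2 + y^2 ≤ 16. Evaluating the double integral:

In polar coordinates (x = r cos θ, y = r sin θ, dA = r dr dθ) the integrand becomes r^2cos(θ)^2 + 2, so

    ∬_D (x^2 + 2) dA = ∫_0^{2π} ∫_0^{4} (r^2cos(θ)^2 + 2) · r dr dθ.

Inner (r from 0 to 4): 64cos(θ)^2 + 16.
Outer (θ from 0 to 2π): 96π.

Therefore ∮_C P dx + Q dy = 96π.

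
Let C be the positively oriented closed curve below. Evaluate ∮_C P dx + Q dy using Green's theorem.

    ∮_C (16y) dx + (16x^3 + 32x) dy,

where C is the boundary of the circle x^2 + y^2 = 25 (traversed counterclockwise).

Green's theorem converts the closed line integral into a double integral over the enclosed region D:

    ∮_C P dx + Q dy = ∬_D (∂Q/∂x - ∂P/∂y) dA.

Here P = 16y, Q = 16x^3 + 32x, so

    ∂Q/∂x = 48x^2 + 32,    ∂P/∂y = 16,
    ∂Q/∂x - ∂P/∂y = 48x^2 + 16.

D is the region x^2 + y^2 ≤ 25. Evaluating the double integral:

In polar coordinates (x = r cos θ, y = r sin θ, dA = r dr dθ) the integrand becomes 48r^2cos(θ)^2 + 16, so

    ∬_D (48x^2 + 16) dA = ∫_0^{2π} ∫_0^{5} (48r^2cos(θ)^2 + 16) · r dr dθ.

Inner (r from 0 to 5): 7500cos(θ)^2 + 200.
Outer (θ from 0 to 2π): 7900π.

Therefore ∮_C P dx + Q dy = 7900π.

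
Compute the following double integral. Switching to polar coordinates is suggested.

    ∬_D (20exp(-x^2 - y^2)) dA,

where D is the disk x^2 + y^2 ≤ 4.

The region D is 0 ≤ r ≤ 2, 0 ≤ θ ≤ 2π in polar coordinates, where x = r cos(θ), y = r sin(θ), and dA = r dr dθ.

Under the substitution, the integrand becomes 20exp(-r^2), so

    ∬_D (20exp(-x^2 - y^2)) dA = ∫_{0}^{2π} ∫_{0}^{2} (20exp(-r^2)) · r dr dθ.

Inner integral (in r): ∫_{0}^{2} (20exp(-r^2)) · r dr = 10 - 10exp(-4).

Outer integral (in θ): ∫_{0}^{2π} (10 - 10exp(-4)) dθ = -20π exp(-4) + 20π.

Therefore ∬_D (20exp(-x^2 - y^2)) dA = -20π exp(-4) + 20π.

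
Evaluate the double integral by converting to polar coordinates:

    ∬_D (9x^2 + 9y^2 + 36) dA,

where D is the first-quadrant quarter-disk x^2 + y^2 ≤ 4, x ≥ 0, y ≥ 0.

The region D is 0 ≤ r ≤ 2, 0 ≤ θ ≤ π/2 in polar coordinates, where x = r cos(θ), y = r sin(θ), and dA = r dr dθ.

Under the substitution, the integrand becomes 9r^2 + 36, so

    ∬_D (9x^2 + 9y^2 + 36) dA = ∫_{0}^{π/2} ∫_{0}^{2} (9r^2 + 36) · r dr dθ.

Inner integral (in r): ∫_{0}^{2} (9r^2 + 36) · r dr = 108.

Outer integral (in θ): ∫_{0}^{π/2} (108) dθ = 54π.

Therefore ∬_D (9x^2 + 9y^2 + 36) dA = 54π.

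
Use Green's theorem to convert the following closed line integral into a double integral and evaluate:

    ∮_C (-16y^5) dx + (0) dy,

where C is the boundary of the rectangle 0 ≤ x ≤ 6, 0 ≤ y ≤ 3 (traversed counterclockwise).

Green's theorem converts the closed line integral into a double integral over the enclosed region D:

    ∮_C P dx + Q dy = ∬_D (∂Q/∂x - ∂P/∂y) dA.

Here P = -16y^5, Q = 0, so

    ∂Q/∂x = 0,    ∂P/∂y = -80y^4,
    ∂Q/∂x - ∂P/∂y = 80y^4.

D is the region 0 ≤ x ≤ 6, 0 ≤ y ≤ 3. Evaluating the double integral:

    ∬_D (80y^4) dA = ∫_0^{6} ∫_0^{3} (80y^4) dy dx.

Inner (y from 0 to 3): 3888.
Outer (x from 0 to 6): 23328.

Therefore ∮_C P dx + Q dy = 23328.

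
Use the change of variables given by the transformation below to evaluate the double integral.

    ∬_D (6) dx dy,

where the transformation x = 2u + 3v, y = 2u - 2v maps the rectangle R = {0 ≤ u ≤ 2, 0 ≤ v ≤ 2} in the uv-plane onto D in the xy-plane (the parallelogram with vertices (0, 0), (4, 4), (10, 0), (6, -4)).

Compute the Jacobian determinant of (x, y) with respect to (u, v):

    ∂(x,y)/∂(u,v) = | 2  3 | = (2)(-2) - (3)(2) = -10.
                   | 2  -2 |

Its absolute value is |J| = 10 (the area scaling factor).

Substituting x = 2u + 3v, y = 2u - 2v into the integrand,

    6 → 6,

so the integral becomes

    ∬_R (6) · |J| du dv = ∫_0^2 ∫_0^2 (60) dv du.

Inner (v): 120.
Outer (u): 240.

Therefore ∬_D (6) dx dy = 240.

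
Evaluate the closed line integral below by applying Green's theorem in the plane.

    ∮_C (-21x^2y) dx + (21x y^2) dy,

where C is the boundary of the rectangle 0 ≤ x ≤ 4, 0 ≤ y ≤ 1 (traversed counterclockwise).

Green's theorem converts the closed line integral into a double integral over the enclosed region D:

    ∮_C P dx + Q dy = ∬_D (∂Q/∂x - ∂P/∂y) dA.

Here P = -21x^2y, Q = 21x y^2, so

    ∂Q/∂x = 21y^2,    ∂P/∂y = -21x^2,
    ∂Q/∂x - ∂P/∂y = 21x^2 + 21y^2.

D is the region 0 ≤ x ≤ 4, 0 ≤ y ≤ 1. Evaluating the double integral:

    ∬_D (21x^2 + 21y^2) dA = ∫_0^{4} ∫_0^{1} (21x^2 + 21y^2) dy dx.

Inner (y from 0 to 1): 21x^2 + 7.
Outer (x from 0 to 4): 476.

Therefore ∮_C P dx + Q dy = 476.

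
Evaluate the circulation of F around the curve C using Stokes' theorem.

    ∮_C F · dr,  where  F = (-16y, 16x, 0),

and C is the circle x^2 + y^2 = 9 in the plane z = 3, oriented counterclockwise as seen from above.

Let S be the flat disk x^2 + y^2 ≤ 9 in the plane z = 3, with upward unit normal n̂ = ẑ. By Stokes' theorem,

    ∮_C F · dr = ∬_S (∇ × F) · n̂ dS = ∬_D (curl F)_z dA,

where D is the disk x^2 + y^2 ≤ 9.

Compute the curl of F = (-16y, 16x, 0):
    (∇ × F)_x = ∂F_z/∂y - ∂F_y/∂z = 0,
    (∇ × F)_y = ∂F_x/∂z - ∂F_z/∂x = 0,
    (∇ × F)_z = ∂F_y/∂x - ∂F_x/∂y = 32.

On z = 3, (curl F)_z = 32.

Convert to polar (x = r cos θ, y = r sin θ, dA = r dr dθ); the integrand becomes 32, so

    ∬_D (curl F)_z dA = ∫_0^{2π} ∫_0^{3} (32) · r dr dθ.

Inner (r from 0 to 3): 144.
Outer (θ from 0 to 2π): 288π.

Therefore ∮_C F · dr = 288π.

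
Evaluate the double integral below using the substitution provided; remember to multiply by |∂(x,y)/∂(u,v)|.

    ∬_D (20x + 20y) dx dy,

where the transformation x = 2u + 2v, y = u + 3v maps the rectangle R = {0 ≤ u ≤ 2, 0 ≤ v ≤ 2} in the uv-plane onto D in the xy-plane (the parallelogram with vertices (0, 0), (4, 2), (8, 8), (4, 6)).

Compute the Jacobian determinant of (x, y) with respect to (u, v):

    ∂(x,y)/∂(u,v) = | 2  2 | = (2)(3) - (2)(1) = 4.
                   | 1  3 |

Its absolute value is |J| = 4 (the area scaling factor).

Substituting x = 2u + 2v, y = u + 3v into the integrand,

    20x + 20y → 60u + 100v,

so the integral becomes

    ∬_R (60u + 100v) · |J| du dv = ∫_0^2 ∫_0^2 (240u + 400v) dv du.

Inner (v): 480u + 800.
Outer (u): 2560.

Therefore ∬_D (20x + 20y) dx dy = 2560.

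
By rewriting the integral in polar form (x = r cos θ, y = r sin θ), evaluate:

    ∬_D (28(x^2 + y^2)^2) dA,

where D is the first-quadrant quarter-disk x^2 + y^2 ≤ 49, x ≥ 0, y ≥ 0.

The region D is 0 ≤ r ≤ 7, 0 ≤ θ ≤ π/2 in polar coordinates, where x = r cos(θ), y = r sin(θ), and dA = r dr dθ.

Under the substitution, the integrand becomes 28r^4, so

    ∬_D (28(x^2 + y^2)^2) dA = ∫_{0}^{π/2} ∫_{0}^{7} (28r^4) · r dr dθ.

Inner integral (in r): ∫_{0}^{7} (28r^4) · r dr = 1647086/3.

Outer integral (in θ): ∫_{0}^{π/2} (1647086/3) dθ = 823543π/3.

Therefore ∬_D (28(x^2 + y^2)^2) dA = 823543π/3.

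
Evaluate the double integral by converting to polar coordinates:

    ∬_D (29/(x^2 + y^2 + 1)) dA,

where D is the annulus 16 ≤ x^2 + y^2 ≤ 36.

The region D is 4 ≤ r ≤ 6, 0 ≤ θ ≤ 2π in polar coordinates, where x = r cos(θ), y = r sin(θ), and dA = r dr dθ.

Under the substitution, the integrand becomes 29/(r^2 + 1), so

    ∬_D (29/(x^2 + y^2 + 1)) dA = ∫_{0}^{2π} ∫_{4}^{6} (29/(r^2 + 1)) · r dr dθ.

Inner integral (in r): ∫_{4}^{6} (29/(r^2 + 1)) · r dr = log(9012061295995008299689sqrt(629)/2862423051509815793).

Outer integral (in θ): ∫_{0}^{2π} (log(9012061295995008299689sqrt(629)/2862423051509815793)) dθ = log((9012061295995008299689sqrt(629)/2862423051509815793)^(2π)).

Therefore ∬_D (29/(x^2 + y^2 + 1)) dA = log((9012061295995008299689sqrt(629)/2862423051509815793)^(2π)).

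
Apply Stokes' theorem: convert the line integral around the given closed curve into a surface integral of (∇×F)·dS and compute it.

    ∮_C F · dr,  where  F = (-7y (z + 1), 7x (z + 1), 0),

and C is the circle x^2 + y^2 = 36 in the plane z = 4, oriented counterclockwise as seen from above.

Let S be the flat disk x^2 + y^2 ≤ 36 in the plane z = 4, with upward unit normal n̂ = ẑ. By Stokes' theorem,

    ∮_C F · dr = ∬_S (∇ × F) · n̂ dS = ∬_D (curl F)_z dA,

where D is the disk x^2 + y^2 ≤ 36.

Compute the curl of F = (-7y (z + 1), 7x (z + 1), 0):
    (∇ × F)_x = ∂F_z/∂y - ∂F_y/∂z = -7x,
    (∇ × F)_y = ∂F_x/∂z - ∂F_z/∂x = -7y,
    (∇ × F)_z = ∂F_y/∂x - ∂F_x/∂y = 14z + 14.

On z = 4, (curl F)_z = 70.

Convert to polar (x = r cos θ, y = r sin θ, dA = r dr dθ); the integrand becomes 70, so

    ∬_D (curl F)_z dA = ∫_0^{2π} ∫_0^{6} (70) · r dr dθ.

Inner (r from 0 to 6): 1260.
Outer (θ from 0 to 2π): 2520π.

Therefore ∮_C F · dr = 2520π.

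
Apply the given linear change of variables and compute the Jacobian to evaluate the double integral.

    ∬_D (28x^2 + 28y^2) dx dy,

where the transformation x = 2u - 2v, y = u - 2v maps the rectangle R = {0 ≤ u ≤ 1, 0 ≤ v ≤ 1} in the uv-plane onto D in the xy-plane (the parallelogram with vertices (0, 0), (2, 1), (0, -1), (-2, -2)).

Compute the Jacobian determinant of (x, y) with respect to (u, v):

    ∂(x,y)/∂(u,v) = | 2  -2 | = (2)(-2) - (-2)(1) = -2.
                   | 1  -2 |

Its absolute value is |J| = 2 (the area scaling factor).

Substituting x = 2u - 2v, y = u - 2v into the integrand,

    28x^2 + 28y^2 → 140u^2 - 336u v + 224v^2,

so the integral becomes

    ∬_R (140u^2 - 336u v + 224v^2) · |J| du dv = ∫_0^1 ∫_0^1 (280u^2 - 672u v + 448v^2) dv du.

Inner (v): 280u^2 - 336u + 448/3.
Outer (u): 224/3.

Therefore ∬_D (28x^2 + 28y^2) dx dy = 224/3.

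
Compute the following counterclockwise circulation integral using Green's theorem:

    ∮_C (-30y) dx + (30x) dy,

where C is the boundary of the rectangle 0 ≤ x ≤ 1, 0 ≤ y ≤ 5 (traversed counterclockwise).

Green's theorem converts the closed line integral into a double integral over the enclosed region D:

    ∮_C P dx + Q dy = ∬_D (∂Q/∂x - ∂P/∂y) dA.

Here P = -30y, Q = 30x, so

    ∂Q/∂x = 30,    ∂P/∂y = -30,
    ∂Q/∂x - ∂P/∂y = 60.

D is the region 0 ≤ x ≤ 1, 0 ≤ y ≤ 5. Evaluating the double integral:

    ∬_D (60) dA = ∫_0^{1} ∫_0^{5} (60) dy dx.

Inner (y from 0 to 5): 300.
Outer (x from 0 to 1): 300.

Therefore ∮_C P dx + Q dy = 300.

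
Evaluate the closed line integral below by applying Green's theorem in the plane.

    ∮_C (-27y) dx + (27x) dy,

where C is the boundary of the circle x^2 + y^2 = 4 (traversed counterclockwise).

Green's theorem converts the closed line integral into a double integral over the enclosed region D:

    ∮_C P dx + Q dy = ∬_D (∂Q/∂x - ∂P/∂y) dA.

Here P = -27y, Q = 27x, so

    ∂Q/∂x = 27,    ∂P/∂y = -27,
    ∂Q/∂x - ∂P/∂y = 54.

D is the region x^2 + y^2 ≤ 4. Evaluating the double integral:

In polar coordinates (x = r cos θ, y = r sin θ, dA = r dr dθ) the integrand becomes 54, so

    ∬_D (54) dA = ∫_0^{2π} ∫_0^{2} (54) · r dr dθ.

Inner (r from 0 to 2): 108.
Outer (θ from 0 to 2π): 216π.

Therefore ∮_C P dx + Q dy = 216π.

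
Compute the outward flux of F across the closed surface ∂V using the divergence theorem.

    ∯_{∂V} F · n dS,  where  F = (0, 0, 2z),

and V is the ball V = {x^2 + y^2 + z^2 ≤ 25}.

By the divergence theorem,

    ∯_{∂V} F · n dS = ∭_V (∇ · F) dV.

Compute the divergence:
    ∇ · F = ∂F_x/∂x + ∂F_y/∂y + ∂F_z/∂z = 0 + 0 + 2 = 2.

In spherical coordinates, x = ρ sin(φ) cos(θ), y = ρ sin(φ) sin(θ), z = ρ cos(φ), dV = ρ^2 sin(φ) dρ dφ dθ, with 0 ≤ ρ ≤ 5, 0 ≤ φ ≤ π, 0 ≤ θ ≤ 2π.

The integrand, after substitution and multiplying by the volume element, becomes (2) · ρ^2 sin(φ), so

    ∭_V (∇·F) dV = ∫_0^{2π} ∫_0^{π} ∫_0^{5} (2) · ρ^2 sin(φ) dρ dφ dθ.

Inner (ρ from 0 to 5): 250sin(φ)/3.
Middle (φ from 0 to π): 500/3.
Outer (θ from 0 to 2π): 1000π/3.

Therefore ∯_{∂V} F · n dS = 1000π/3.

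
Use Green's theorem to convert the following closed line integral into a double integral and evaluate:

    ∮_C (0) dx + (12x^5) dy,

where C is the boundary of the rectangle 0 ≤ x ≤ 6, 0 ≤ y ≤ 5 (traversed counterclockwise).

Green's theorem converts the closed line integral into a double integral over the enclosed region D:

    ∮_C P dx + Q dy = ∬_D (∂Q/∂x - ∂P/∂y) dA.

Here P = 0, Q = 12x^5, so

    ∂Q/∂x = 60x^4,    ∂P/∂y = 0,
    ∂Q/∂x - ∂P/∂y = 60x^4.

D is the region 0 ≤ x ≤ 6, 0 ≤ y ≤ 5. Evaluating the double integral:

    ∬_D (60x^4) dA = ∫_0^{6} ∫_0^{5} (60x^4) dy dx.

Inner (y from 0 to 5): 300x^4.
Outer (x from 0 to 6): 466560.

Therefore ∮_C P dx + Q dy = 466560.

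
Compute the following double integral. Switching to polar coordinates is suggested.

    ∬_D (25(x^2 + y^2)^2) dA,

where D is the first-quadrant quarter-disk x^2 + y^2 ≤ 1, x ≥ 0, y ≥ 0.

The region D is 0 ≤ r ≤ 1, 0 ≤ θ ≤ π/2 in polar coordinates, where x = r cos(θ), y = r sin(θ), and dA = r dr dθ.

Under the substitution, the integrand becomes 25r^4, so

    ∬_D (25(x^2 + y^2)^2) dA = ∫_{0}^{π/2} ∫_{0}^{1} (25r^4) · r dr dθ.

Inner integral (in r): ∫_{0}^{1} (25r^4) · r dr = 25/6.

Outer integral (in θ): ∫_{0}^{π/2} (25/6) dθ = 25π/12.

Therefore ∬_D (25(x^2 + y^2)^2) dA = 25π/12.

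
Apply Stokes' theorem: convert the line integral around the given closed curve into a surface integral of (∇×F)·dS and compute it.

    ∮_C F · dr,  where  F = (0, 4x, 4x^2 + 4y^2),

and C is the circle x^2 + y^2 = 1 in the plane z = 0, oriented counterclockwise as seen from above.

Let S be the flat disk x^2 + y^2 ≤ 1 in the plane z = 0, with upward unit normal n̂ = ẑ. By Stokes' theorem,

    ∮_C F · dr = ∬_S (∇ × F) · n̂ dS = ∬_D (curl F)_z dA,

where D is the disk x^2 + y^2 ≤ 1.

Compute the curl of F = (0, 4x, 4x^2 + 4y^2):
    (∇ × F)_x = ∂F_z/∂y - ∂F_y/∂z = 8y,
    (∇ × F)_y = ∂F_x/∂z - ∂F_z/∂x = -8x,
    (∇ × F)_z = ∂F_y/∂x - ∂F_x/∂y = 4.

On z = 0, (curl F)_z = 4.

Convert to polar (x = r cos θ, y = r sin θ, dA = r dr dθ); the integrand becomes 4, so

    ∬_D (curl F)_z dA = ∫_0^{2π} ∫_0^{1} (4) · r dr dθ.

Inner (r from 0 to 1): 2.
Outer (θ from 0 to 2π): 4π.

Therefore ∮_C F · dr = 4π.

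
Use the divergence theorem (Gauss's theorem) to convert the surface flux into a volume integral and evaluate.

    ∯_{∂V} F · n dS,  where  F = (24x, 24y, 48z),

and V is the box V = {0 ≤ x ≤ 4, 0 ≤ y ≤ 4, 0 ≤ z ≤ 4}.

By the divergence theorem,

    ∯_{∂V} F · n dS = ∭_V (∇ · F) dV.

Compute the divergence:
    ∇ · F = ∂F_x/∂x + ∂F_y/∂y + ∂F_z/∂z = 24 + 24 + 48 = 96.

V is a rectangular box, so dV = dx dy dz with 0 ≤ x ≤ 4, 0 ≤ y ≤ 4, 0 ≤ z ≤ 4.

Integrate (96) over V as an iterated integral:

    ∭_V (∇·F) dV = ∫_0^{4} ∫_0^{4} ∫_0^{4} (96) dz dy dx.

Inner (z from 0 to 4): 384.
Middle (y from 0 to 4): 1536.
Outer (x from 0 to 4): 6144.

Therefore ∯_{∂V} F · n dS = 6144.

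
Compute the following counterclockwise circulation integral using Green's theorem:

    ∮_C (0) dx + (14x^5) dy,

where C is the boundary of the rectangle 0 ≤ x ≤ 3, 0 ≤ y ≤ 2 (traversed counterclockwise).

Green's theorem converts the closed line integral into a double integral over the enclosed region D:

    ∮_C P dx + Q dy = ∬_D (∂Q/∂x - ∂P/∂y) dA.

Here P = 0, Q = 14x^5, so

    ∂Q/∂x = 70x^4,    ∂P/∂y = 0,
    ∂Q/∂x - ∂P/∂y = 70x^4.

D is the region 0 ≤ x ≤ 3, 0 ≤ y ≤ 2. Evaluating the double integral:

    ∬_D (70x^4) dA = ∫_0^{3} ∫_0^{2} (70x^4) dy dx.

Inner (y from 0 to 2): 140x^4.
Outer (x from 0 to 3): 6804.

Therefore ∮_C P dx + Q dy = 6804.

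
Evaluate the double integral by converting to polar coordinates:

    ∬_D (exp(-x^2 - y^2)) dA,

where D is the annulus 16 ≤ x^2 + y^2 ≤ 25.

The region D is 4 ≤ r ≤ 5, 0 ≤ θ ≤ 2π in polar coordinates, where x = r cos(θ), y = r sin(θ), and dA = r dr dθ.

Under the substitution, the integrand becomes exp(-r^2), so

    ∬_D (exp(-x^2 - y^2)) dA = ∫_{0}^{2π} ∫_{4}^{5} (exp(-r^2)) · r dr dθ.

Inner integral (in r): ∫_{4}^{5} (exp(-r^2)) · r dr = -(1 - exp(9))exp(-25)/2.

Outer integral (in θ): ∫_{0}^{2π} (-(1 - exp(9))exp(-25)/2) dθ = -π (1 - exp(9))exp(-25).

Therefore ∬_D (exp(-x^2 - y^2)) dA = -π (1 - exp(9))exp(-25).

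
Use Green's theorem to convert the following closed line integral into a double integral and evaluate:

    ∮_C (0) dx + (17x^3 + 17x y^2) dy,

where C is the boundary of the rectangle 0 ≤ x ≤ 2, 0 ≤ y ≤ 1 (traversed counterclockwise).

Green's theorem converts the closed line integral into a double integral over the enclosed region D:

    ∮_C P dx + Q dy = ∬_D (∂Q/∂x - ∂P/∂y) dA.

Here P = 0, Q = 17x^3 + 17x y^2, so

    ∂Q/∂x = 51x^2 + 17y^2,    ∂P/∂y = 0,
    ∂Q/∂x - ∂P/∂y = 51x^2 + 17y^2.

D is the region 0 ≤ x ≤ 2, 0 ≤ y ≤ 1. Evaluating the double integral:

    ∬_D (51x^2 + 17y^2) dA = ∫_0^{2} ∫_0^{1} (51x^2 + 17y^2) dy dx.

Inner (y from 0 to 1): 51x^2 + 17/3.
Outer (x from 0 to 2): 442/3.

Therefore ∮_C P dx + Q dy = 442/3.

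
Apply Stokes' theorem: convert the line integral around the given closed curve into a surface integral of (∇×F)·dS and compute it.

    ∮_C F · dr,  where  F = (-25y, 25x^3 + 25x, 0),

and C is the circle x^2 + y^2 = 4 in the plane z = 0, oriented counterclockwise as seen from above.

Let S be the flat disk x^2 + y^2 ≤ 4 in the plane z = 0, with upward unit normal n̂ = ẑ. By Stokes' theorem,

    ∮_C F · dr = ∬_S (∇ × F) · n̂ dS = ∬_D (curl F)_z dA,

where D is the disk x^2 + y^2 ≤ 4.

Compute the curl of F = (-25y, 25x^3 + 25x, 0):
    (∇ × F)_x = ∂F_z/∂y - ∂F_y/∂z = 0,
    (∇ × F)_y = ∂F_x/∂z - ∂F_z/∂x = 0,
    (∇ × F)_z = ∂F_y/∂x - ∂F_x/∂y = 75x^2 + 50.

On z = 0, (curl F)_z = 75x^2 + 50.

Convert to polar (x = r cos θ, y = r sin θ, dA = r dr dθ); the integrand becomes 75r^2cos(θ)^2 + 50, so

    ∬_D (curl F)_z dA = ∫_0^{2π} ∫_0^{2} (75r^2cos(θ)^2 + 50) · r dr dθ.

Inner (r from 0 to 2): 300cos(θ)^2 + 100.
Outer (θ from 0 to 2π): 500π.

Therefore ∮_C F · dr = 500π.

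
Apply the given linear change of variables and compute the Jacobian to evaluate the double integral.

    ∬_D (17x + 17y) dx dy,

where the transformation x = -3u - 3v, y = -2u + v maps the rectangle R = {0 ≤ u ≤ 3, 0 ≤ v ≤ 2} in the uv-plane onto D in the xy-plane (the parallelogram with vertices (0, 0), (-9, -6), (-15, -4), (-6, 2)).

Compute the Jacobian determinant of (x, y) with respect to (u, v):

    ∂(x,y)/∂(u,v) = | -3  -3 | = (-3)(1) - (-3)(-2) = -9.
                   | -2  1 |

Its absolute value is |J| = 9 (the area scaling factor).

Substituting x = -3u - 3v, y = -2u + v into the integrand,

    17x + 17y → -85u - 34v,

so the integral becomes

    ∬_R (-85u - 34v) · |J| du dv = ∫_0^3 ∫_0^2 (-765u - 306v) dv du.

Inner (v): -1530u - 612.
Outer (u): -8721.

Therefore ∬_D (17x + 17y) dx dy = -8721.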